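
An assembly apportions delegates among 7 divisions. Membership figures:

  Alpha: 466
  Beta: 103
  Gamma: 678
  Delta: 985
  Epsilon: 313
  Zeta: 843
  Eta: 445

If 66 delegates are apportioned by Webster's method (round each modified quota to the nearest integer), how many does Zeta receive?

Standard divisor 3833/66 ≈ 58.076; standard quotas: Alpha 8.024, Beta 1.774, Gamma 11.674, Delta 16.961, Epsilon 5.390, Zeta 14.516, Eta 7.662.
Rounding to the nearest integer gives 8, 2, 12, 17, 5, 15, 8 = 67 seats, so the divisor must be adjusted.
With modified divisor 58.5: modified quotas Alpha 7.966, Beta 1.761, Gamma 11.590, Delta 16.838, Epsilon 5.350, Zeta 14.410, Eta 7.607.
Rounding to the nearest integer: Alpha 8, Beta 2, Gamma 12, Delta 17, Epsilon 5, Zeta 14, Eta 8 (total 66).
Zeta receives 14.

14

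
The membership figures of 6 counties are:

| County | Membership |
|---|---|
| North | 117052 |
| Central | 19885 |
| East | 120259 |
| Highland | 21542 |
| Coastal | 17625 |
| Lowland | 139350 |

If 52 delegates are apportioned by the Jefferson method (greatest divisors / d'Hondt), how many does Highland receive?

Standard divisor 435713/52 ≈ 8379.096; standard quotas: North 13.970, Central 2.373, East 14.352, Highland 2.571, Coastal 2.103, Lowland 16.631.
Rounding down gives 13, 2, 14, 2, 2, 16 = 49 seats, so the divisor must be adjusted.
With modified divisor 7900: modified quotas North 14.817, Central 2.517, East 15.223, Highland 2.727, Coastal 2.231, Lowland 17.639.
Rounding down: North 14, Central 2, East 15, Highland 2, Coastal 2, Lowland 17 (total 52).
Highland receives 2.

2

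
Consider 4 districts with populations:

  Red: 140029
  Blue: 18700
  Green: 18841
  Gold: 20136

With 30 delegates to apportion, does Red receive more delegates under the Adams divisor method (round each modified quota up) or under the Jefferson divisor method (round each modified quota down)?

Adams: Red 21, Blue 3, Green 3, Gold 3.
Jefferson: Red 22, Blue 2, Green 3, Gold 3.
Red gets 21 under Adams and 22 under Jefferson.

Jefferson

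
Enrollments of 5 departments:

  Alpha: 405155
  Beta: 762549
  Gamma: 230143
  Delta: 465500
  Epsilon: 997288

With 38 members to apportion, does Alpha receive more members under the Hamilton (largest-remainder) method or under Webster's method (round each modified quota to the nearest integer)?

Hamilton: Alpha 6, Beta 10, Gamma 3, Delta 6, Epsilon 13.
Webster: Alpha 5, Beta 10, Gamma 3, Delta 6, Epsilon 14.
Alpha gets 6 under Hamilton and 5 under Webster.

Hamilton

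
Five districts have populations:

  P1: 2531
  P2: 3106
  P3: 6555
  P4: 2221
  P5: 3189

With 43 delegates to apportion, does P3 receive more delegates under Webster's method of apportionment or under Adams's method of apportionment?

Webster

Webster: P1 6, P2 8, P3 16, P4 5, P5 8.
Adams: P1 6, P2 8, P3 15, P4 6, P5 8.
P3 gets 16 under Webster and 15 under Adams.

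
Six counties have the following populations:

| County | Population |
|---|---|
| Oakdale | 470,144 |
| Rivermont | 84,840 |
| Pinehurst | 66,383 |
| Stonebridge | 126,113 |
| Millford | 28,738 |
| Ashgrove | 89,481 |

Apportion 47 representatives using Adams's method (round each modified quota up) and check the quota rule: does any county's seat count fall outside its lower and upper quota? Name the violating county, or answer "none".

Oakdale

Standard quotas: Oakdale 25.525, Rivermont 4.606, Pinehurst 3.604, Stonebridge 6.847, Millford 1.560, Ashgrove 4.858.
Adams allocation: Oakdale 24, Rivermont 5, Pinehurst 4, Stonebridge 7, Millford 2, Ashgrove 5.
Oakdale has quota 25.525 (lower 25, upper 26) but receives 24 — outside the quota interval.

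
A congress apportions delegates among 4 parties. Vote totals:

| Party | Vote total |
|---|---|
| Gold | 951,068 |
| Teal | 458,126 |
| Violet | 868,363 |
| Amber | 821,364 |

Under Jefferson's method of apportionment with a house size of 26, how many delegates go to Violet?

7

Standard divisor 3098921/26 ≈ 119189.269; standard quotas: Gold 7.979, Teal 3.844, Violet 7.286, Amber 6.891.
Rounding down gives 7, 3, 7, 6 = 23 seats, so the divisor must be adjusted.
With modified divisor 111500: modified quotas Gold 8.530, Teal 4.109, Violet 7.788, Amber 7.366.
Rounding down: Gold 8, Teal 4, Violet 7, Amber 7 (total 26).
Violet receives 7.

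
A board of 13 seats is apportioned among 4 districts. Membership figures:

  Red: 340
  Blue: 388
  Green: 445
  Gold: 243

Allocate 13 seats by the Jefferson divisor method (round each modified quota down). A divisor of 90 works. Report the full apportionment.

With modified divisor 90: modified quotas Red 3.778, Blue 4.311, Green 4.944, Gold 2.700.
Rounding down: Red 3, Blue 4, Green 4, Gold 2 (total 13).

Red 3; Blue 4; Green 4; Gold 2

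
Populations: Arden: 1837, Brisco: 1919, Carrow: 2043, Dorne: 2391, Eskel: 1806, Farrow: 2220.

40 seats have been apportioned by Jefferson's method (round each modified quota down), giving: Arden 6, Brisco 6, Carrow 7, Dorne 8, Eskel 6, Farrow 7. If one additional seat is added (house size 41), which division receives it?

Priority for the next seat is population ÷ (current seats + 1).
Priorities: Arden 262.429, Brisco 274.143, Carrow 255.375, Dorne 265.667, Eskel 258.000, Farrow 277.500.
Highest priority: Farrow.

Farrow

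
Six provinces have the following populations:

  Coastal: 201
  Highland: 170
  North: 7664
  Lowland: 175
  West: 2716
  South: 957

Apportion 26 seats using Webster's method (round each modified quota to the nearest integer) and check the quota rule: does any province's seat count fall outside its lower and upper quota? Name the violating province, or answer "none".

Standard quotas: Coastal 0.440, Highland 0.372, North 16.769, Lowland 0.383, West 5.943, South 2.094.
Webster allocation: Coastal 0, Highland 0, North 18, Lowland 0, West 6, South 2.
North has quota 16.769 (lower 16, upper 17) but receives 18 — outside the quota interval.

North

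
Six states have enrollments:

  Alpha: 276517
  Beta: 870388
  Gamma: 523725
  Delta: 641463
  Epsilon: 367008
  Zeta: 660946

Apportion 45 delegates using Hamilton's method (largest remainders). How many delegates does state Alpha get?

Standard divisor: 3340047 ÷ 45 ≈ 74223.267.
Standard quotas: Alpha 3.7255, Beta 11.7266, Gamma 7.0561, Delta 8.6423, Epsilon 4.9446, Zeta 8.9048.
Lower quotas: Alpha 3, Beta 11, Gamma 7, Delta 8, Epsilon 4, Zeta 8 (sum 41, leaving 4 seats).
Remainders in descending order: Epsilon 0.9446, Zeta 0.9048, Beta 0.7266, Alpha 0.7255, Delta 0.6423, Gamma 0.0561.
The surplus seats go to Epsilon, Zeta, Beta, Alpha.
Alpha receives 4.

4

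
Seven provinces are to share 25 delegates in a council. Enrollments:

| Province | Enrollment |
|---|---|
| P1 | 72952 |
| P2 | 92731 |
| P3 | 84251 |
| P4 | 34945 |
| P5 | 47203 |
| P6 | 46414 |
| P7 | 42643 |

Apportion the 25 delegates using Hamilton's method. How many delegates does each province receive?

P1: 4, P2: 5, P3: 5, P4: 2, P5: 3, P6: 3, P7: 3

Standard divisor: 421139 ÷ 25 ≈ 16845.56.
Standard quotas: P1 4.3306, P2 5.5048, P3 5.0014, P4 2.0744, P5 2.8021, P6 2.7553, P7 2.5314.
Lower quotas: P1 4, P2 5, P3 5, P4 2, P5 2, P6 2, P7 2 (sum 22, leaving 3 seats).
Remainders in descending order: P5 0.8021, P6 0.7553, P7 0.5314, P2 0.5048, P1 0.3306, P4 0.0744, P3 0.0014.
The surplus seats go to P5, P6, P7.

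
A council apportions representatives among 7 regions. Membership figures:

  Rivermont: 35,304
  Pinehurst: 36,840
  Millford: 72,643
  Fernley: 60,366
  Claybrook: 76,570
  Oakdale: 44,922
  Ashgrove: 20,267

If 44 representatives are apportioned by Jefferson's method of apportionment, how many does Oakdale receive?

Standard divisor 346912/44 ≈ 7884.364; standard quotas: Rivermont 4.478, Pinehurst 4.673, Millford 9.214, Fernley 7.656, Claybrook 9.712, Oakdale 5.698, Ashgrove 2.571.
Rounding down gives 4, 4, 9, 7, 9, 5, 2 = 40 seats, so the divisor must be adjusted.
With modified divisor 7300: modified quotas Rivermont 4.836, Pinehurst 5.047, Millford 9.951, Fernley 8.269, Claybrook 10.489, Oakdale 6.154, Ashgrove 2.776.
Rounding down: Rivermont 4, Pinehurst 5, Millford 9, Fernley 8, Claybrook 10, Oakdale 6, Ashgrove 2 (total 44).
Oakdale receives 6.

6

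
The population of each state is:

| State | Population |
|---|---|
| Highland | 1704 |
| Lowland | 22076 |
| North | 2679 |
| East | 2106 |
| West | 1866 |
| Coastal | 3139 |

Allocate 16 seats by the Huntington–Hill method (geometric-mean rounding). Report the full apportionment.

Highland 1; Lowland 10; North 1; East 1; West 1; Coastal 2

With divisor 2162: modified quotas Highland 0.788, Lowland 10.211, North 1.239, East 0.974, West 0.863, Coastal 1.452.
Geometric-mean thresholds: Highland (min 1), Lowland √(10·11)=10.488, North √(1·2)=1.414, East (min 1), West (min 1), Coastal √(1·2)=1.414.
Each quota rounded against its threshold gives Highland 1, Lowland 10, North 1, East 1, West 1, Coastal 2 (total 16).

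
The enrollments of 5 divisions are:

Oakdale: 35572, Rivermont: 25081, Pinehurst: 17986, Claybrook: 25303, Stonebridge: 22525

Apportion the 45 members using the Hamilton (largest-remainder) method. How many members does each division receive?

Oakdale=13, Rivermont=9, Pinehurst=6, Claybrook=9, Stonebridge=8

Total 126467; standard divisor 126467/45 ≈ 2810.378.
Standard quotas: Oakdale 12.6574, Rivermont 8.9244, Pinehurst 6.3999, Claybrook 9.0034, Stonebridge 8.0149.
Lower quotas: Oakdale 12, Rivermont 8, Pinehurst 6, Claybrook 9, Stonebridge 8 (sum 43, leaving 2 seats).
Remainders in descending order: Rivermont 0.9244, Oakdale 0.6574, Pinehurst 0.3999, Stonebridge 0.0149, Claybrook 0.0034.
The surplus seats go to Rivermont, Oakdale.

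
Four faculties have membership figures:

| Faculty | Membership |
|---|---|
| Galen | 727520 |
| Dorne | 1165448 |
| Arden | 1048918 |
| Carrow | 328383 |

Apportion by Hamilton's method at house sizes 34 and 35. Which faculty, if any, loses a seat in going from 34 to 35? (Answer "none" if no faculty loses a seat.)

At 34 seats: Galen 8, Dorne 12, Arden 11, Carrow 3.
At 35 seats: Galen 8, Dorne 12, Arden 11, Carrow 4.
No faculty's allocation decreased.

none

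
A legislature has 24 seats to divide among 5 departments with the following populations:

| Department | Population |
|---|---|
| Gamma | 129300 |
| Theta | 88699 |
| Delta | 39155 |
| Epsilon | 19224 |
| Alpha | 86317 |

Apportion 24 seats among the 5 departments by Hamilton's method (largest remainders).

Gamma=8; Theta=6; Delta=3; Epsilon=1; Alpha=6

The standard divisor is 362695/24 ≈ 15112.292.
Standard quotas: Gamma 8.5559, Theta 5.8693, Delta 2.5909, Epsilon 1.2721, Alpha 5.7117.
Lower quotas: Gamma 8, Theta 5, Delta 2, Epsilon 1, Alpha 5 (sum 21, leaving 3 seats).
Remainders in descending order: Theta 0.8693, Alpha 0.7117, Delta 0.5909, Gamma 0.5559, Epsilon 0.2721.
The surplus seats go to Theta, Alpha, Delta.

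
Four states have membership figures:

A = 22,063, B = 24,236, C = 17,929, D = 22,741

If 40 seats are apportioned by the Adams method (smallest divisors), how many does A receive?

10

Standard divisor 86969/40 ≈ 2174.225; standard quotas: A 10.148, B 11.147, C 8.246, D 10.459.
Rounding up gives 11, 12, 9, 11 = 43 seats, so the divisor must be adjusted.
With modified divisor 2260: modified quotas A 9.762, B 10.724, C 7.933, D 10.062.
Rounding up: A 10, B 11, C 8, D 11 (total 40).
A receives 10.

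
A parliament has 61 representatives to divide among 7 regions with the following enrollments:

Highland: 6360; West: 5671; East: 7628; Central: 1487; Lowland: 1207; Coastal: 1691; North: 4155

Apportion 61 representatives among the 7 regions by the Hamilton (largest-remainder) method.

Highland=14; West=12; East=16; Central=3; Lowland=3; Coastal=4; North=9

Total 28199; standard divisor 28199/61 ≈ 462.279.
Standard quotas: Highland 13.7579, West 12.2675, East 16.5009, Central 3.2167, Lowland 2.6110, Coastal 3.6580, North 8.9881.
Lower quotas: Highland 13, West 12, East 16, Central 3, Lowland 2, Coastal 3, North 8 (sum 57, leaving 4 seats).
Remainders in descending order: North 0.9881, Highland 0.7579, Coastal 0.6580, Lowland 0.6110, East 0.5009, West 0.2675, Central 0.2167.
Largest remainders: North, Highland, Coastal, Lowland receive the extra seats.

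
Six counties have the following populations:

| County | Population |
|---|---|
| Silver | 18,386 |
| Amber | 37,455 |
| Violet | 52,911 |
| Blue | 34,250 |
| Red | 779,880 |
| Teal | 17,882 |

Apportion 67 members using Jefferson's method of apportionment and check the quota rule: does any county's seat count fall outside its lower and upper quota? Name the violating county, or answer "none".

Red

Standard quotas: Silver 1.309, Amber 2.667, Violet 3.768, Blue 2.439, Red 55.542, Teal 1.274.
Jefferson allocation: Silver 1, Amber 2, Violet 3, Blue 2, Red 58, Teal 1.
Red has quota 55.542 (lower 55, upper 56) but receives 58 — outside the quota interval.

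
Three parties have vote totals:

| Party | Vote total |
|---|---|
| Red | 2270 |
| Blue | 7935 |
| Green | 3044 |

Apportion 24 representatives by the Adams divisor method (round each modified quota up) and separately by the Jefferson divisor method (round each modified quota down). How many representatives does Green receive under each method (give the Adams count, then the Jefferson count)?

Adams: Red 4, Blue 14, Green 6.
Jefferson: Red 4, Blue 15, Green 5.
Green gets 6 under Adams and 5 under Jefferson.

6 and 5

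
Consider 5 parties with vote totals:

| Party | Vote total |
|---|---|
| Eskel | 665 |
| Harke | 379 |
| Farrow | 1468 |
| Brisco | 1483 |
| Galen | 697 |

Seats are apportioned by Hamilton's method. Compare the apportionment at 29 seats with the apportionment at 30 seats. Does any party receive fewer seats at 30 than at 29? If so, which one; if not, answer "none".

At 29 seats: Eskel 4, Harke 3, Farrow 9, Brisco 9, Galen 4.
At 30 seats: Eskel 4, Harke 2, Farrow 9, Brisco 10, Galen 5.
Harke drops from 3 to 2.

Harke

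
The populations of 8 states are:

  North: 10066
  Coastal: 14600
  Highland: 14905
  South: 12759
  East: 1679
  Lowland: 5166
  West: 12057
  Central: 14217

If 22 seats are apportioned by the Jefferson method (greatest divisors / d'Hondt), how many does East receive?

0

Standard divisor 85449/22 ≈ 3884.045; standard quotas: North 2.592, Coastal 3.759, Highland 3.837, South 3.285, East 0.432, Lowland 1.330, West 3.104, Central 3.660.
Rounding down gives 2, 3, 3, 3, 0, 1, 3, 3 = 18 seats, so the divisor must be adjusted.
With modified divisor 3300: modified quotas North 3.050, Coastal 4.424, Highland 4.517, South 3.866, East 0.509, Lowland 1.565, West 3.654, Central 4.308.
Rounding down: North 3, Coastal 4, Highland 4, South 3, East 0, Lowland 1, West 3, Central 4 (total 22).
East receives 0.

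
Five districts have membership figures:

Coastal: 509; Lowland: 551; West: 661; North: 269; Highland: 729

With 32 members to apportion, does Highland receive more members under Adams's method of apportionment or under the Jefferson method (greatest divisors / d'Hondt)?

Jefferson

Adams: Coastal 6, Lowland 7, West 8, North 3, Highland 8.
Jefferson: Coastal 6, Lowland 6, West 8, North 3, Highland 9.
Highland gets 8 under Adams and 9 under Jefferson.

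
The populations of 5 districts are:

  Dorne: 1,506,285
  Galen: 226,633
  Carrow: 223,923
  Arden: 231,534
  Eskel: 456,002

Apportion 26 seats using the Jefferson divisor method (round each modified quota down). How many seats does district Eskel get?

4

Standard divisor 2644377/26 ≈ 101706.808; standard quotas: Dorne 14.810, Galen 2.228, Carrow 2.202, Arden 2.276, Eskel 4.483.
Rounding down gives 14, 2, 2, 2, 4 = 24 seats, so the divisor must be adjusted.
With modified divisor 92700: modified quotas Dorne 16.249, Galen 2.445, Carrow 2.416, Arden 2.498, Eskel 4.919.
Rounding down: Dorne 16, Galen 2, Carrow 2, Arden 2, Eskel 4 (total 26).
Eskel receives 4.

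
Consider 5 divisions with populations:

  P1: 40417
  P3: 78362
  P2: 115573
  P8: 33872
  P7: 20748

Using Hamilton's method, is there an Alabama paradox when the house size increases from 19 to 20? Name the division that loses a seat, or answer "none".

At 19 seats: P1 3, P3 5, P2 8, P8 2, P7 1.
At 20 seats: P1 3, P3 5, P2 8, P8 2, P7 2.
No division's allocation decreased.

none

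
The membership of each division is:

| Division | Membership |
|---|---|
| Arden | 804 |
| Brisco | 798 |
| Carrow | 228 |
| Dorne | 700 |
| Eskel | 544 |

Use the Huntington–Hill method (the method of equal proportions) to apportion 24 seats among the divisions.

With divisor 126: modified quotas Arden 6.381, Brisco 6.333, Carrow 1.810, Dorne 5.556, Eskel 4.317.
Geometric-mean thresholds: Arden √(6·7)=6.481, Brisco √(6·7)=6.481, Carrow √(1·2)=1.414, Dorne √(5·6)=5.477, Eskel √(4·5)=4.472.
Each quota rounded against its threshold gives Arden 6, Brisco 6, Carrow 2, Dorne 6, Eskel 4 (total 24).

Arden: 6; Brisco: 6; Carrow: 2; Dorne: 6; Eskel: 4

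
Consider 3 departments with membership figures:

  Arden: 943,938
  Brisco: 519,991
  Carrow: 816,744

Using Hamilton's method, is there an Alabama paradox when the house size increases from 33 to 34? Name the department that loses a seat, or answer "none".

At 33 seats: Arden 14, Brisco 7, Carrow 12.
At 34 seats: Arden 14, Brisco 8, Carrow 12.
No department's allocation decreased.

none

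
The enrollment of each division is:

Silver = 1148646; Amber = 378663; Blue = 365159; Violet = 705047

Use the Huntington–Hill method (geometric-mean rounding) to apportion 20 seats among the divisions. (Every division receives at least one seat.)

With divisor 132046: modified quotas Silver 8.699, Amber 2.868, Blue 2.765, Violet 5.339.
Geometric-mean thresholds: Silver √(8·9)=8.485, Amber √(2·3)=2.449, Blue √(2·3)=2.449, Violet √(5·6)=5.477.
Each quota rounded against its threshold gives Silver 9, Amber 3, Blue 3, Violet 5 (total 20).

Silver 9; Amber 3; Blue 3; Violet 5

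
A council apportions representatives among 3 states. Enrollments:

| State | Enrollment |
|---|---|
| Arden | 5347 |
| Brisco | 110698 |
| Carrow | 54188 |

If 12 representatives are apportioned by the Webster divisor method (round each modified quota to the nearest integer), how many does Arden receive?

0

Standard divisor 170233/12 ≈ 14186.083; standard quotas: Arden 0.377, Brisco 7.803, Carrow 3.820.
Rounding to the nearest integer gives Arden 0, Brisco 8, Carrow 4 — total 12, matching the house size, so no adjustment is needed.
Arden receives 0.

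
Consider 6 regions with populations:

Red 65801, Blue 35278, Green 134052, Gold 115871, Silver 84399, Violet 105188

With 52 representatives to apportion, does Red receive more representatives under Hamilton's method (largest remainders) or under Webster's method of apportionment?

Hamilton: Red 6, Blue 4, Green 13, Gold 11, Silver 8, Violet 10.
Webster: Red 7, Blue 3, Green 13, Gold 11, Silver 8, Violet 10.
Red gets 6 under Hamilton and 7 under Webster.

Webster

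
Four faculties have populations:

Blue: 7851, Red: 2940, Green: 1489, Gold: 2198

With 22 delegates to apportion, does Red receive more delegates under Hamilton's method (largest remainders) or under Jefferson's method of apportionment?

Hamilton: Blue 12, Red 5, Green 2, Gold 3.
Jefferson: Blue 13, Red 4, Green 2, Gold 3.
Red gets 5 under Hamilton and 4 under Jefferson.

Hamilton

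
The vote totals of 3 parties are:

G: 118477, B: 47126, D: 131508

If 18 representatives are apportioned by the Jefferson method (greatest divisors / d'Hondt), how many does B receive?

Standard divisor 297111/18 ≈ 16506.167; standard quotas: G 7.178, B 2.855, D 7.967.
Rounding down gives 7, 2, 7 = 16 seats, so the divisor must be adjusted.
With modified divisor 15300: modified quotas G 7.744, B 3.080, D 8.595.
Rounding down: G 7, B 3, D 8 (total 18).
B receives 3.

3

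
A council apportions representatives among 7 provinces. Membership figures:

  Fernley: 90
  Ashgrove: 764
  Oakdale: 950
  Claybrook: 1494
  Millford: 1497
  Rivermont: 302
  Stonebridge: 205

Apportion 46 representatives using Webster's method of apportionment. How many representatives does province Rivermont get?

Standard divisor 5302/46 ≈ 115.261; standard quotas: Fernley 0.781, Ashgrove 6.628, Oakdale 8.242, Claybrook 12.962, Millford 12.988, Rivermont 2.620, Stonebridge 1.779.
Rounding to the nearest integer gives 1, 7, 8, 13, 13, 3, 2 = 47 seats, so the divisor must be adjusted.
With modified divisor 119: modified quotas Fernley 0.756, Ashgrove 6.420, Oakdale 7.983, Claybrook 12.555, Millford 12.580, Rivermont 2.538, Stonebridge 1.723.
Rounding to the nearest integer: Fernley 1, Ashgrove 6, Oakdale 8, Claybrook 13, Millford 13, Rivermont 3, Stonebridge 2 (total 46).
Rivermont receives 3.

3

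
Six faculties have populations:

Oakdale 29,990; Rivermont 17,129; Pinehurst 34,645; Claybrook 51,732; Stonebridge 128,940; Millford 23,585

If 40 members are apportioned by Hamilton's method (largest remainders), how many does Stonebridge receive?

18

The standard divisor is 286021/40 ≈ 7150.525.
Standard quotas: Oakdale 4.1941, Rivermont 2.3955, Pinehurst 4.8451, Claybrook 7.2347, Stonebridge 18.0322, Millford 3.2984.
Lower quotas: Oakdale 4, Rivermont 2, Pinehurst 4, Claybrook 7, Stonebridge 18, Millford 3 (sum 38, leaving 2 seats).
Remainders in descending order: Pinehurst 0.8451, Rivermont 0.3955, Millford 0.2984, Claybrook 0.2347, Oakdale 0.1941, Stonebridge 0.0322.
Largest remainders: Pinehurst, Rivermont receive the extra seats.
Stonebridge receives 18.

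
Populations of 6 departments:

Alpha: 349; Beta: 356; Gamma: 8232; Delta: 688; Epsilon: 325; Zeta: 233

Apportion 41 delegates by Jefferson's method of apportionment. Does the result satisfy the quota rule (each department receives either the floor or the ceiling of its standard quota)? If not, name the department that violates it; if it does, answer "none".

Standard quotas: Alpha 1.405, Beta 1.433, Gamma 33.145, Delta 2.770, Epsilon 1.309, Zeta 0.938.
Jefferson allocation: Alpha 1, Beta 1, Gamma 35, Delta 2, Epsilon 1, Zeta 1.
Gamma has quota 33.145 (lower 33, upper 34) but receives 35 — outside the quota interval.

Gamma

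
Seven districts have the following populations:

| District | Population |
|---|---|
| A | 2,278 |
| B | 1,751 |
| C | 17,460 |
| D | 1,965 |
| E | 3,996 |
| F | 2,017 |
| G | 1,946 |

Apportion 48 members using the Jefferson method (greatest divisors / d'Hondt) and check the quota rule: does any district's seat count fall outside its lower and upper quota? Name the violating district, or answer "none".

C

Standard quotas: A 3.481, B 2.676, C 26.679, D 3.003, E 6.106, F 3.082, G 2.974.
Jefferson allocation: A 3, B 2, C 28, D 3, E 6, F 3, G 3.
C has quota 26.679 (lower 26, upper 27) but receives 28 — outside the quota interval.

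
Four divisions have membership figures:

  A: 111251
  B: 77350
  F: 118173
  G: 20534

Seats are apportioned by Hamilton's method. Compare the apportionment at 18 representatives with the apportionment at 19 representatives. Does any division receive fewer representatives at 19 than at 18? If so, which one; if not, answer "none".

At 18 seats: A 6, B 4, F 7, G 1.
At 19 seats: A 6, B 5, F 7, G 1.
No division's allocation decreased.

none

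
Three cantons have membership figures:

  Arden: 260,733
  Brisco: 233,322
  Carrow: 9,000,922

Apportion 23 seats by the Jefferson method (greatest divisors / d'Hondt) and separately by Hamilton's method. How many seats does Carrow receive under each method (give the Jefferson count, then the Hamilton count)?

Jefferson: Arden 0, Brisco 0, Carrow 23.
Hamilton: Arden 1, Brisco 0, Carrow 22.
Carrow gets 23 under Jefferson and 22 under Hamilton.

23 and 22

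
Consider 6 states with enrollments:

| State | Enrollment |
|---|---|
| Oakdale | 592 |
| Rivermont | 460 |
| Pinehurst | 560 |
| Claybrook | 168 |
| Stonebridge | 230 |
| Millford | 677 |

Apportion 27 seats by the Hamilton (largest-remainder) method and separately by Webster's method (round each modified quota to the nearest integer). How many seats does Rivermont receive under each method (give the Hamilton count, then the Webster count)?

4 and 5

Hamilton: Oakdale 6, Rivermont 4, Pinehurst 6, Claybrook 2, Stonebridge 2, Millford 7.
Webster: Oakdale 6, Rivermont 5, Pinehurst 5, Claybrook 2, Stonebridge 2, Millford 7.
Rivermont gets 4 under Hamilton and 5 under Webster.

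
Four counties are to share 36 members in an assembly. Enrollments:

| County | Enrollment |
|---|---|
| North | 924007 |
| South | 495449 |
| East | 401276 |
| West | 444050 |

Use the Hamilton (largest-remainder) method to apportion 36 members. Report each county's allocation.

The standard divisor is 2264782/36 ≈ 62910.611.
Standard quotas: North 14.6876, South 7.8754, East 6.3785, West 7.0584.
Lower quotas: North 14, South 7, East 6, West 7 (sum 34, leaving 2 seats).
Remainders in descending order: South 0.8754, North 0.6876, East 0.3785, West 0.0584.
The surplus seats go to South, North.

North 15, South 8, East 6, West 7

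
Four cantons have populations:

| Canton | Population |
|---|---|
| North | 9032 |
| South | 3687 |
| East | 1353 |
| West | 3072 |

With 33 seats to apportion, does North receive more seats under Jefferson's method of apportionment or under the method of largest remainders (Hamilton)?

Jefferson

Jefferson: North 18, South 7, East 2, West 6.
Hamilton: North 17, South 7, East 3, West 6.
North gets 18 under Jefferson and 17 under Hamilton.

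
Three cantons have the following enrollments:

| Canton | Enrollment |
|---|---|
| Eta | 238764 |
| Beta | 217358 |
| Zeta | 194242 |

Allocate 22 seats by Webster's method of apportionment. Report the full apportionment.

Eta 8, Beta 7, Zeta 7

Standard divisor 650364/22 ≈ 29562; standard quotas: Eta 8.077, Beta 7.353, Zeta 6.571.
Rounding to the nearest integer gives Eta 8, Beta 7, Zeta 7 — total 22, matching the house size, so no adjustment is needed.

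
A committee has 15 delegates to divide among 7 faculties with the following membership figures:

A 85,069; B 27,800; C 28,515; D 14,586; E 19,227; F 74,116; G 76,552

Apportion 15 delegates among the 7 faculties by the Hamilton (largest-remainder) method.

Total 325865; standard divisor 325865/15 ≈ 21724.333.
Standard quotas: A 3.9158, B 1.2797, C 1.3126, D 0.6714, E 0.8850, F 3.4117, G 3.5238.
Lower quotas: A 3, B 1, C 1, D 0, E 0, F 3, G 3 (sum 11, leaving 4 seats).
Remainders in descending order: A 0.9158, E 0.8850, D 0.6714, G 0.5238, F 0.4117, C 0.3126, B 0.2797.
Largest remainders: A, E, D, G receive the extra seats.

A 4, B 1, C 1, D 1, E 1, F 3, G 4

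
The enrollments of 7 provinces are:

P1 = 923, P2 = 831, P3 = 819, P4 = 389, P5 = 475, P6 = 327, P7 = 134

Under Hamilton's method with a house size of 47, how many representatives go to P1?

The standard divisor is 3898/47 ≈ 82.936.
Standard quotas: P1 11.129, P2 10.020, P3 9.875, P4 4.690, P5 5.727, P6 3.943, P7 1.616.
Lower quotas: P1 11, P2 10, P3 9, P4 4, P5 5, P6 3, P7 1 (sum 43, leaving 4 seats).
Remainders in descending order: P6 0.943, P3 0.875, P5 0.727, P4 0.690, P7 0.616, P1 0.129, P2 0.020.
Largest remainders: P6, P3, P5, P4 receive the extra seats.
P1 receives 11.

11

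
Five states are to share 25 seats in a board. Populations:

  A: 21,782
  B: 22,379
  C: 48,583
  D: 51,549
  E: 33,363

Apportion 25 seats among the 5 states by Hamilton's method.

Standard divisor: 177656 ÷ 25 ≈ 7106.24.
Standard quotas: A 3.0652, B 3.1492, C 6.8367, D 7.2540, E 4.6949.
Lower quotas: A 3, B 3, C 6, D 7, E 4 (sum 23, leaving 2 seats).
Remainders in descending order: C 0.8367, E 0.6949, D 0.2540, B 0.1492, A 0.0652.
The surplus seats go to C, E.

A: 3; B: 3; C: 7; D: 7; E: 5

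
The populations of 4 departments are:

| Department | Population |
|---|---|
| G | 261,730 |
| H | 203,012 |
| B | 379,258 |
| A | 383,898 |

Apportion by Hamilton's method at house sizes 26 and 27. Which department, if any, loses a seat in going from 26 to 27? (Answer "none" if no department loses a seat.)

none

At 26 seats: G 6, H 4, B 8, A 8.
At 27 seats: G 6, H 5, B 8, A 8.
No department's allocation decreased.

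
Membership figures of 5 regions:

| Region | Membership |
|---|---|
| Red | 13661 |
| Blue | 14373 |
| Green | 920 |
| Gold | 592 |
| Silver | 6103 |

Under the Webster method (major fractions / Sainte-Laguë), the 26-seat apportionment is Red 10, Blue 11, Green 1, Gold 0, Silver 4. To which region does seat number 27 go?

Silver

Priority for the next seat is population ÷ (current seats + 0.5).
Priorities: Red 1301.048, Blue 1249.826, Green 613.333, Gold 1184.000, Silver 1356.222.
Highest priority: Silver.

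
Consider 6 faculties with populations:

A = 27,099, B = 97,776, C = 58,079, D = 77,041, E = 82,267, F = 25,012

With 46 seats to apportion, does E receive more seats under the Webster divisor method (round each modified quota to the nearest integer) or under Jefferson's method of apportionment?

Webster: A 3, B 12, C 7, D 10, E 11, F 3.
Jefferson: A 3, B 13, C 7, D 10, E 10, F 3.
E gets 11 under Webster and 10 under Jefferson.

Webster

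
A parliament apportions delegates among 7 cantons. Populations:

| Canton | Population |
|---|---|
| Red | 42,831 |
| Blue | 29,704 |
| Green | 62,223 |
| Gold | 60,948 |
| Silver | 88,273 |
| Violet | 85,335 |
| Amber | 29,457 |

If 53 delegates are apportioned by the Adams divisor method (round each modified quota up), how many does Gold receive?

Standard divisor 398771/53 ≈ 7523.981; standard quotas: Red 5.693, Blue 3.948, Green 8.270, Gold 8.100, Silver 11.732, Violet 11.342, Amber 3.915.
Rounding up gives 6, 4, 9, 9, 12, 12, 4 = 56 seats, so the divisor must be adjusted.
With modified divisor 7900: modified quotas Red 5.422, Blue 3.760, Green 7.876, Gold 7.715, Silver 11.174, Violet 10.802, Amber 3.729.
Rounding up: Red 6, Blue 4, Green 8, Gold 8, Silver 12, Violet 11, Amber 4 (total 53).
Gold receives 8.

8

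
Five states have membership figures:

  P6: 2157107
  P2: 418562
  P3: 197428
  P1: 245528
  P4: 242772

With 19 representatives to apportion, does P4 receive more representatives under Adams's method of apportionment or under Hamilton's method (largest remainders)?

Adams

Adams: P6 11, P2 3, P3 1, P1 2, P4 2.
Hamilton: P6 13, P2 3, P3 1, P1 1, P4 1.
P4 gets 2 under Adams and 1 under Hamilton.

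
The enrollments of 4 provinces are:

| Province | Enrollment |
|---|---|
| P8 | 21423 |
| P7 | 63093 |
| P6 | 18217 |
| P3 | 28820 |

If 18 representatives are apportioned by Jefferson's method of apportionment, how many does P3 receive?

4

Standard divisor 131553/18 ≈ 7308.5; standard quotas: P8 2.931, P7 8.633, P6 2.493, P3 3.943.
Rounding down gives 2, 8, 2, 3 = 15 seats, so the divisor must be adjusted.
With modified divisor 6700: modified quotas P8 3.197, P7 9.417, P6 2.719, P3 4.301.
Rounding down: P8 3, P7 9, P6 2, P3 4 (total 18).
P3 receives 4.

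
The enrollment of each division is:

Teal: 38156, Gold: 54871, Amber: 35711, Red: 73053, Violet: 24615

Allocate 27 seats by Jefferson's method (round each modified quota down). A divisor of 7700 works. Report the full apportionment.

Teal=4, Gold=7, Amber=4, Red=9, Violet=3

With modified divisor 7700: modified quotas Teal 4.955, Gold 7.126, Amber 4.638, Red 9.487, Violet 3.197.
Rounding down: Teal 4, Gold 7, Amber 4, Red 9, Violet 3 (total 27).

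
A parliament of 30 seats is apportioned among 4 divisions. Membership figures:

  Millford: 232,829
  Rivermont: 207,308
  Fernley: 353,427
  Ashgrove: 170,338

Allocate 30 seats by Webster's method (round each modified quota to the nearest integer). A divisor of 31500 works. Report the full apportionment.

With modified divisor 31500: modified quotas Millford 7.391, Rivermont 6.581, Fernley 11.220, Ashgrove 5.408.
Rounding to the nearest integer: Millford 7, Rivermont 7, Fernley 11, Ashgrove 5 (total 30).

Millford=7; Rivermont=7; Fernley=11; Ashgrove=5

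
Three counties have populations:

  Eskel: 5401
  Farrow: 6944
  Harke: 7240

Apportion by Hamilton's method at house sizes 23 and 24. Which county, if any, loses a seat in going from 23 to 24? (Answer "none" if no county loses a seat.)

none

At 23 seats: Eskel 6, Farrow 8, Harke 9.
At 24 seats: Eskel 7, Farrow 8, Harke 9.
No county's allocation decreased.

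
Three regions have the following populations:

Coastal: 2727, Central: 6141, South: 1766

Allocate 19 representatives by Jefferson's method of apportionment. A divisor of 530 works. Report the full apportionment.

Coastal 5, Central 11, South 3

With modified divisor 530: modified quotas Coastal 5.145, Central 11.587, South 3.332.
Rounding down: Coastal 5, Central 11, South 3 (total 19).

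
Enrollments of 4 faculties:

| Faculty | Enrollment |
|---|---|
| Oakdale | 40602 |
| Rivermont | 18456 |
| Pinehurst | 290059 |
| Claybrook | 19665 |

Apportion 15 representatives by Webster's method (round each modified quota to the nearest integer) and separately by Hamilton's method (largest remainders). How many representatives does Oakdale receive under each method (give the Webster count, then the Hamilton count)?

Webster: Oakdale 2, Rivermont 1, Pinehurst 11, Claybrook 1.
Hamilton: Oakdale 1, Rivermont 1, Pinehurst 12, Claybrook 1.
Oakdale gets 2 under Webster and 1 under Hamilton.

2 and 1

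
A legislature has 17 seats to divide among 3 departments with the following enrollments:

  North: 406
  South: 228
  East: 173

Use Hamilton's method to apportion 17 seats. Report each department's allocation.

North: 8; South: 5; East: 4

Standard divisor: 807 ÷ 17 ≈ 47.471.
Standard quotas: North 8.553, South 4.803, East 3.644.
Lower quotas: North 8, South 4, East 3 (sum 15, leaving 2 seats).
Remainders in descending order: South 0.803, East 0.644, North 0.553.
The surplus seats go to South, East.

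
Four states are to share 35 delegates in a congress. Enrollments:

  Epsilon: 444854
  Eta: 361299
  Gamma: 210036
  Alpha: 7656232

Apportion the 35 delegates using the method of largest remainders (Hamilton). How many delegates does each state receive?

Epsilon 2, Eta 1, Gamma 1, Alpha 31

The standard divisor is 8672421/35 ≈ 247783.457.
Standard quotas: Epsilon 1.7953, Eta 1.4581, Gamma 0.8477, Alpha 30.8989.
Lower quotas: Epsilon 1, Eta 1, Gamma 0, Alpha 30 (sum 32, leaving 3 seats).
Remainders in descending order: Alpha 0.8989, Gamma 0.8477, Epsilon 0.7953, Eta 0.4581.
The surplus seats go to Alpha, Gamma, Epsilon.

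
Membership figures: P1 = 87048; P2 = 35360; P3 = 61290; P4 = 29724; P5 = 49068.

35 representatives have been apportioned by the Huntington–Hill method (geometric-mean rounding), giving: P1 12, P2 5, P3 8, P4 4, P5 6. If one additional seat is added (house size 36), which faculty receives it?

Priority for the next seat is population ÷ (√(s·(s+1))).
Priorities: P1 6969.418, P2 6455.823, P3 7223.096, P4 6646.488, P5 7571.357.
Highest priority: P5.

P5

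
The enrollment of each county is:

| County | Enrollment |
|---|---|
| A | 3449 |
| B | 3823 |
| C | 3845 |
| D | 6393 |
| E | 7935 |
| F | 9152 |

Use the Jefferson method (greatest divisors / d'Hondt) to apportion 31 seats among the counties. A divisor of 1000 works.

A=3, B=3, C=3, D=6, E=7, F=9

With modified divisor 1000: modified quotas A 3.449, B 3.823, C 3.845, D 6.393, E 7.935, F 9.152.
Rounding down: A 3, B 3, C 3, D 6, E 7, F 9 (total 31).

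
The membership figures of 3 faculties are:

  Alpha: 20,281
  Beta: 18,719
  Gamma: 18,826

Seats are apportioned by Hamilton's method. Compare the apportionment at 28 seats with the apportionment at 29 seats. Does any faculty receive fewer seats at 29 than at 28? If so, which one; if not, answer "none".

none

At 28 seats: Alpha 10, Beta 9, Gamma 9.
At 29 seats: Alpha 10, Beta 9, Gamma 10.
No faculty's allocation decreased.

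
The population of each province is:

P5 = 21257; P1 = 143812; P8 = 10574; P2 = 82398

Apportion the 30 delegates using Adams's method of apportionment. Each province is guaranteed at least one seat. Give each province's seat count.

P5 3, P1 16, P8 2, P2 9

Standard divisor 258041/30 ≈ 8601.367; standard quotas: P5 2.471, P1 16.720, P8 1.229, P2 9.580.
Rounding up gives 3, 17, 2, 10 = 32 seats, so the divisor must be adjusted.
With modified divisor 9400: modified quotas P5 2.261, P1 15.299, P8 1.125, P2 8.766.
Rounding up: P5 3, P1 16, P8 2, P2 9 (total 30).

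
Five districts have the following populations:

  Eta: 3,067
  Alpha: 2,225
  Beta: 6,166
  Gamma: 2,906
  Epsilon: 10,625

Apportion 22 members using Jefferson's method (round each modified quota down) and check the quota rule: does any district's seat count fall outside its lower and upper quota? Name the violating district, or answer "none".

none

Standard quotas: Eta 2.700, Alpha 1.959, Beta 5.428, Gamma 2.558, Epsilon 9.354.
Jefferson allocation: Eta 2, Alpha 2, Beta 6, Gamma 2, Epsilon 10.
Every allocation lies between the lower and upper quota.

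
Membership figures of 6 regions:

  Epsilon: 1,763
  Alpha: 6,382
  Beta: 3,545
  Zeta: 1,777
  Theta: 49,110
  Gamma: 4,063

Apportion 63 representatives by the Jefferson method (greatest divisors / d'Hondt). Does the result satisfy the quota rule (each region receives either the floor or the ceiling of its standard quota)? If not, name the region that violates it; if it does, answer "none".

Standard quotas: Epsilon 1.667, Alpha 6.033, Beta 3.351, Zeta 1.680, Theta 46.428, Gamma 3.841.
Jefferson allocation: Epsilon 1, Alpha 6, Beta 3, Zeta 1, Theta 48, Gamma 4.
Theta has quota 46.428 (lower 46, upper 47) but receives 48 — outside the quota interval.

Theta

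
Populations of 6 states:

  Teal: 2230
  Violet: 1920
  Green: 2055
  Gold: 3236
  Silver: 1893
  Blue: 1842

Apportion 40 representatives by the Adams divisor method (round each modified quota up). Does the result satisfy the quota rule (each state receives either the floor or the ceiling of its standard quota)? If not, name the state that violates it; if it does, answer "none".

none

Standard quotas: Teal 6.770, Violet 5.829, Green 6.239, Gold 9.824, Silver 5.747, Blue 5.592.
Adams allocation: Teal 7, Violet 6, Green 6, Gold 9, Silver 6, Blue 6.
Every allocation lies between the lower and upper quota.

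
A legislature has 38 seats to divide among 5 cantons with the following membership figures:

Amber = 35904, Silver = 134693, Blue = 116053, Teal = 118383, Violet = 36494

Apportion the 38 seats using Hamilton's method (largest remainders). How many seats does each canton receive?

Amber 3; Silver 12; Blue 10; Teal 10; Violet 3

Total 441527; standard divisor 441527/38 ≈ 11619.132.
Standard quotas: Amber 3.0901, Silver 11.5923, Blue 9.9881, Teal 10.1886, Violet 3.1409.
Lower quotas: Amber 3, Silver 11, Blue 9, Teal 10, Violet 3 (sum 36, leaving 2 seats).
Remainders in descending order: Blue 0.9881, Silver 0.5923, Teal 0.1886, Violet 0.1409, Amber 0.0901.
Largest remainders: Blue, Silver receive the extra seats.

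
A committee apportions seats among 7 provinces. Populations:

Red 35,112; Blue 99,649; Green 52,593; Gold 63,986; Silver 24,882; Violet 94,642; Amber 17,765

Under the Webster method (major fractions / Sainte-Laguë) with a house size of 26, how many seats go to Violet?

Standard divisor 388629/26 ≈ 14947.269; standard quotas: Red 2.349, Blue 6.667, Green 3.519, Gold 4.281, Silver 1.665, Violet 6.332, Amber 1.189.
Rounding to the nearest integer gives Red 2, Blue 7, Green 4, Gold 4, Silver 2, Violet 6, Amber 1 — total 26, matching the house size, so no adjustment is needed.
Violet receives 6.

6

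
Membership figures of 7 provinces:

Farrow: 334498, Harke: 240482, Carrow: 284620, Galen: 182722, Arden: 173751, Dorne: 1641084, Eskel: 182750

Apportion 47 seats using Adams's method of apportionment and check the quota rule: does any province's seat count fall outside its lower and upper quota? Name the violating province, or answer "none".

Standard quotas: Farrow 5.172, Harke 3.718, Carrow 4.401, Galen 2.825, Arden 2.686, Dorne 25.373, Eskel 2.825.
Adams allocation: Farrow 5, Harke 4, Carrow 5, Galen 3, Arden 3, Dorne 24, Eskel 3.
Dorne has quota 25.373 (lower 25, upper 26) but receives 24 — outside the quota interval.

Dorne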